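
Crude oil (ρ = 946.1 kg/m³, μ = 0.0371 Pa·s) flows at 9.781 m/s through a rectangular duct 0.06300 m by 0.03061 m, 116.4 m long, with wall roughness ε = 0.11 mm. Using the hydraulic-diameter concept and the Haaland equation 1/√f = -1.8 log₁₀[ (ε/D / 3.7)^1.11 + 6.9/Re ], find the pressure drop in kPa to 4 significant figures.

Hydraulic diameter D_h = 4A/P = 4·(0.063·0.03061)/(2·(0.063+0.03061)) = 0.007714/0.1872 = 0.0412 m.
Re = ρVD_h/μ = 946.1·9.781·0.0412/0.0371 = 1.028e+04.
ε/D_h = 0.00011/0.0412 = 0.00267; Haaland gives 1/√f = -1.8 log₁₀[0.000326+0.000671] = 5.402, so f = 0.03426.
ΔP = f(L/D_h)(ρV²/2) = 0.03426·116.4/0.0412·4.526e+04 = 4.381e+06 Pa.
ΔP = 4381 kPa.

ΔP ≈ 4381 kPa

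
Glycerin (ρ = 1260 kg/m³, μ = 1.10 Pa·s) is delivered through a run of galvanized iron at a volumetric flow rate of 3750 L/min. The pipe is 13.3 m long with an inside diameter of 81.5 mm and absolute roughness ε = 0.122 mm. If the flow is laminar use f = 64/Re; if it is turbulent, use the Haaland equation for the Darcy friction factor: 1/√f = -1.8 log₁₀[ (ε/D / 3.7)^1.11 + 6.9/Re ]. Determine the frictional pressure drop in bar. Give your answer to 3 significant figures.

Q = 3750 L/min = 3750/60000 = 0.0625 m³/s.
Cross-sectional area A = πD²/4 = π(0.0815)²/4 = 0.005217 m²; mean velocity V = Q/A = 0.0625/0.005217 = 11.98 m/s.
Reynolds number Re = ρVD/μ = 1260 · 11.98 · 0.0815 / 1.1 = 1118.
Re < 2300 → laminar flow, so f = 64/Re = 64/1118 = 0.05722 (the turbulent correlation is not needed).
Darcy-Weisbach: ΔP = f(L/D)(ρV²/2) = 0.05722·(13.3/0.0815)·(1260·11.98²/2) = 0.05722·163.2·9.043e+04 = 8.444e+05 Pa.
ΔP = 8.444e+05 Pa = 8.44 bar.

ΔP ≈ 8.44 bar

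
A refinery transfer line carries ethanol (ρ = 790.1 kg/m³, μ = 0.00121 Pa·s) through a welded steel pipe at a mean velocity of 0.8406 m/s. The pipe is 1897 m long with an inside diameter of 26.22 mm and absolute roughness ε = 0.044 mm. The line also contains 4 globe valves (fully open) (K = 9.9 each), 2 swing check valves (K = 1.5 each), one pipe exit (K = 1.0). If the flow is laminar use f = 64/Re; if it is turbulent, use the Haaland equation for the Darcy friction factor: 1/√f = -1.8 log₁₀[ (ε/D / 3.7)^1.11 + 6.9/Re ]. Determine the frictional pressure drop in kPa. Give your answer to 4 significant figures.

ΔP ≈ 631.9 kPa

Reynolds number Re = ρVD/μ = 790.1 · 0.8406 · 0.02622 / 0.00121 = 1.439e+04.
Re > 4000 → turbulent. Relative roughness ε/D = 4.4e-05/0.02622 = 0.00168. Haaland: 1/√f = -1.8 log₁₀[(0.00168/3.7)^1.11 + 6.9/1.439e+04] = -1.8 log₁₀[0.000194 + 0.000479] = 5.709, so f = 0.03069.
Total minor-loss coefficient ΣK = 4·9.9 + 2·1.5 + 1·1 = 43.6.
ΔP = [f·L/D + ΣK]·(ρV²/2) = [0.03069·1897/0.02622 + 43.6]·(790.1·0.8406²/2) = [2220 + 43.6]·279.1 = 6.319e+05 Pa.
ΔP = 6.319e+05 Pa = 631.9 kPa.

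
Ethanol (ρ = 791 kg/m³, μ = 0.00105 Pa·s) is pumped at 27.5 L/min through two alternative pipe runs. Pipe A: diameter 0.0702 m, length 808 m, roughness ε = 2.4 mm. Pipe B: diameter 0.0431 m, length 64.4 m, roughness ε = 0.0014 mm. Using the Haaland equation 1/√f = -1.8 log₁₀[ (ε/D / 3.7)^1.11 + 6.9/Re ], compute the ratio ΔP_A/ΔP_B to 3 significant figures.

ΔP_A/ΔP_B ≈ 2.31

Pipe A: V = Q/A = 0.0004583/0.00387 = 0.1184 m/s; Re = 6262; ε/D = 0.0342; Haaland → f = 0.065; ΔP_A = f(L/D)(ρV²/2) = 4149 Pa.
Pipe B: V = Q/A = 0.0004583/0.001459 = 0.3141 m/s; Re = 1.02e+04; ε/D = 3.25e-05; Haaland → f = 0.03075; ΔP_B = f(L/D)(ρV²/2) = 1793 Pa.
ΔP_A/ΔP_B = 4149/1793 = 2.31.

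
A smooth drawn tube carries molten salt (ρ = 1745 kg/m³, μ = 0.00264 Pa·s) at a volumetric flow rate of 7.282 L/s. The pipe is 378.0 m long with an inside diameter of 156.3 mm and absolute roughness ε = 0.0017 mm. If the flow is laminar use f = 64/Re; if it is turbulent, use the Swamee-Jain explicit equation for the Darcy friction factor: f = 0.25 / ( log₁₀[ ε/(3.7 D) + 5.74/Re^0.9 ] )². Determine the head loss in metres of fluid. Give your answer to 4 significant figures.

Q = 7.282 L/s = 7.282/1000 = 0.007282 m³/s.
Cross-sectional area A = πD²/4 = π(0.1563)²/4 = 0.01919 m²; mean velocity V = Q/A = 0.007282/0.01919 = 0.3795 m/s.
Reynolds number Re = ρVD/μ = 1745 · 0.3795 · 0.1563 / 0.00264 = 3.921e+04.
Re > 4000 → turbulent. Relative roughness ε/D = 1.7e-06/0.1563 = 1.09e-05. Swamee-Jain: f = 0.25/(log₁₀[1.09e-05/3.7 + 5.74/3.921e+04^0.9])² = 0.25/(log₁₀[2.94e-06 + 0.000422])² = 0.25/(-3.372)² = 0.02199.
Darcy-Weisbach: ΔP = f(L/D)(ρV²/2) = 0.02199·(378/0.1563)·(1745·0.3795²/2) = 0.02199·2418·125.7 = 6682 Pa.
Head loss h_f = ΔP/(ρg) = 6682/(1745·9.81) = 0.3903 m.

h_f ≈ 0.3903 m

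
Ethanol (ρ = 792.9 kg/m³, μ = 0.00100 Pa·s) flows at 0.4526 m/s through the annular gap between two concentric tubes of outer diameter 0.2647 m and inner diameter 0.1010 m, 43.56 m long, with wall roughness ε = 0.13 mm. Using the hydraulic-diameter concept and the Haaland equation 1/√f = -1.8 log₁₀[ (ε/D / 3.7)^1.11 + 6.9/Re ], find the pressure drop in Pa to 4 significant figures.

ΔP ≈ 488.7 Pa

Hydraulic diameter D_h = 4A/P = D_o - D_i = 0.2647 - 0.101 = 0.1637 m.
Re = ρVD_h/μ = 792.9·0.4526·0.1637/0.001 = 5.875e+04.
ε/D_h = 0.00013/0.1637 = 0.000794; Haaland gives 1/√f = -1.8 log₁₀[8.48e-05+0.000117] = 6.65, so f = 0.02262.
ΔP = f(L/D_h)(ρV²/2) = 0.02262·43.56/0.1637·81.21 = 488.7 Pa.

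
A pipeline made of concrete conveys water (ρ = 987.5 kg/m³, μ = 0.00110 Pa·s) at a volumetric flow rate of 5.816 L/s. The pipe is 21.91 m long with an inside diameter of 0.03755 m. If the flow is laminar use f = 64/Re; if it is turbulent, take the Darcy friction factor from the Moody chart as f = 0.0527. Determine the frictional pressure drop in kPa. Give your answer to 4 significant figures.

ΔP ≈ 418.8 kPa

Q = 5.816 L/s = 5.816/1000 = 0.005816 m³/s.
Cross-sectional area A = πD²/4 = π(0.03755)²/4 = 0.001107 m²; mean velocity V = Q/A = 0.005816/0.001107 = 5.252 m/s.
Reynolds number Re = ρVD/μ = 987.5 · 5.252 · 0.03755 / 0.0011 = 1.77e+05.
Re > 4000 → turbulent; use the Moody-chart value f = 0.0527.
Darcy-Weisbach: ΔP = f(L/D)(ρV²/2) = 0.0527·(21.91/0.03755)·(987.5·5.252²/2) = 0.0527·583.5·1.362e+04 = 4.188e+05 Pa.
ΔP = 4.188e+05 Pa = 418.8 kPa.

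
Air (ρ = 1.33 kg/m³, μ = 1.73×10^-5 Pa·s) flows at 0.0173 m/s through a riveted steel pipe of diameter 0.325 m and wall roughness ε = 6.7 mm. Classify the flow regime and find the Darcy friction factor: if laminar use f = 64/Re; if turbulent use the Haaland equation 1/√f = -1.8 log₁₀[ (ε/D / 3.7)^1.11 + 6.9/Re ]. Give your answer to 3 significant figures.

f ≈ 0.148

Re = ρVD/μ = 1.33·0.0173·0.325/1.73e-05 = 432.3.
Re < 2300 → laminar, so f = 64/Re = 0.1481 (roughness is irrelevant in laminar flow).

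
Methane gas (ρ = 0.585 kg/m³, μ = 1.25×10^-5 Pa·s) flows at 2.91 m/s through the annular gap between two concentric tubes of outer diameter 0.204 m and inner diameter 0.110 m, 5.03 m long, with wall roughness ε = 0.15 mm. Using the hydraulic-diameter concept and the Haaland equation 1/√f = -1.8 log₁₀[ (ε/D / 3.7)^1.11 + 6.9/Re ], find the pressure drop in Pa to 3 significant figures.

Hydraulic diameter D_h = 4A/P = D_o - D_i = 0.204 - 0.11 = 0.094 m.
Re = ρVD_h/μ = 0.585·2.91·0.094/1.25e-05 = 1.28e+04.
ε/D_h = 0.00015/0.094 = 0.0016; Haaland gives 1/√f = -1.8 log₁₀[0.000184+0.000539] = 5.654, so f = 0.03129.
ΔP = f(L/D_h)(ρV²/2) = 0.03129·5.03/0.094·2.477 = 4.147 Pa.

ΔP ≈ 4.15 Pa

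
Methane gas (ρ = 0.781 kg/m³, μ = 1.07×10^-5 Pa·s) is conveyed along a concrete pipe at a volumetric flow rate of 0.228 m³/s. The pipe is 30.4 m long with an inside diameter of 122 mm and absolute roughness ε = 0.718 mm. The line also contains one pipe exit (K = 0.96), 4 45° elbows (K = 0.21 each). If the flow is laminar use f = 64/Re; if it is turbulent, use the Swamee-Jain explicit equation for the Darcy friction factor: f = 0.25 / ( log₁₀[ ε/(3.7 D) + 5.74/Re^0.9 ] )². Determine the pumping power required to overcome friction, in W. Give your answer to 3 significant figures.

Cross-sectional area A = πD²/4 = π(0.122)²/4 = 0.01169 m²; mean velocity V = Q/A = 0.228/0.01169 = 19.5 m/s.
Reynolds number Re = ρVD/μ = 0.781 · 19.5 · 0.122 / 1.07e-05 = 1.737e+05.
Re > 4000 → turbulent. Relative roughness ε/D = 0.000718/0.122 = 0.00589. Swamee-Jain: f = 0.25/(log₁₀[0.00589/3.7 + 5.74/1.737e+05^0.9])² = 0.25/(log₁₀[0.00159 + 0.00011])² = 0.25/(-2.769)² = 0.0326.
Total minor-loss coefficient ΣK = 1·0.96 + 4·0.21 = 1.8.
ΔP = [f·L/D + ΣK]·(ρV²/2) = [0.0326·30.4/0.122 + 1.8]·(0.781·19.5²/2) = [8.123 + 1.8]·148.5 = 1474 Pa.
Pumping power P = QΔP = 0.228·1474 = 336.1 W = 336 W.

P ≈ 336 W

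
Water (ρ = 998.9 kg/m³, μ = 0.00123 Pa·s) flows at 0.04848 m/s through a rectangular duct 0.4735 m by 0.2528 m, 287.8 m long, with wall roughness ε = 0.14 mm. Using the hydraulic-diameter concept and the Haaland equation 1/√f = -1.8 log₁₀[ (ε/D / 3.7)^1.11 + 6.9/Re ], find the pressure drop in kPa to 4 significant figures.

Hydraulic diameter D_h = 4A/P = 4·(0.4735·0.2528)/(2·(0.4735+0.2528)) = 0.4788/1.453 = 0.3296 m.
Re = ρVD_h/μ = 998.9·0.04848·0.3296/0.00123 = 1.298e+04.
ε/D_h = 0.00014/0.3296 = 0.000425; Haaland gives 1/√f = -1.8 log₁₀[4.23e-05+0.000532] = 5.834, so f = 0.02938.
ΔP = f(L/D_h)(ρV²/2) = 0.02938·287.8/0.3296·1.174 = 30.11 Pa.
ΔP = 0.03011 kPa.

ΔP ≈ 0.03011 kPa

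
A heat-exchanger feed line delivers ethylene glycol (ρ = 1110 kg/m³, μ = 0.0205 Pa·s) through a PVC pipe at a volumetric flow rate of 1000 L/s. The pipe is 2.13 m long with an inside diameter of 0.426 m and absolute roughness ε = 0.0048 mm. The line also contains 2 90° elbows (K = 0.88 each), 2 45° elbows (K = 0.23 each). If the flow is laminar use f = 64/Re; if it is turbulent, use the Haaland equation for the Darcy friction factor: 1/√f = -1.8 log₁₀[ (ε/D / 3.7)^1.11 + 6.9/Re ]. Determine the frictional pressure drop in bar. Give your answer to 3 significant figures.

Q = 1000 L/s = 1000/1000 = 1 m³/s.
Cross-sectional area A = πD²/4 = π(0.426)²/4 = 0.1425 m²; mean velocity V = Q/A = 1/0.1425 = 7.016 m/s.
Reynolds number Re = ρVD/μ = 1110 · 7.016 · 0.426 / 0.0205 = 1.618e+05.
Re > 4000 → turbulent. Relative roughness ε/D = 4.8e-06/0.426 = 1.13e-05. Haaland: 1/√f = -1.8 log₁₀[(1.13e-05/3.7)^1.11 + 6.9/1.618e+05] = -1.8 log₁₀[7.53e-07 + 4.26e-05] = 7.853, so f = 0.01622.
Total minor-loss coefficient ΣK = 2·0.88 + 2·0.23 = 2.22.
ΔP = [f·L/D + ΣK]·(ρV²/2) = [0.01622·2.13/0.426 + 2.22]·(1110·7.016²/2) = [0.08108 + 2.22]·2.732e+04 = 6.286e+04 Pa.
ΔP = 6.286e+04 Pa = 0.629 bar.

ΔP ≈ 0.629 bar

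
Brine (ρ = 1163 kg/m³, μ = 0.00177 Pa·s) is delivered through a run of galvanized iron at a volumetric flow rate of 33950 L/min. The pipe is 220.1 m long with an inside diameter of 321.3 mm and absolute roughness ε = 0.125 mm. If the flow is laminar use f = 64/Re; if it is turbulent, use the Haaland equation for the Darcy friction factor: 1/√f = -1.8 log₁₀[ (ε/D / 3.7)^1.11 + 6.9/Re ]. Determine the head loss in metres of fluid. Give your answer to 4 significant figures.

h_f ≈ 27.54 m

Q = 33950 L/min = 33950/60000 = 0.5658 m³/s.
Cross-sectional area A = πD²/4 = π(0.3213)²/4 = 0.08108 m²; mean velocity V = Q/A = 0.5658/0.08108 = 6.979 m/s.
Reynolds number Re = ρVD/μ = 1163 · 6.979 · 0.3213 / 0.00177 = 1.473e+06.
Re > 4000 → turbulent. Relative roughness ε/D = 0.000125/0.3213 = 0.000389. Haaland: 1/√f = -1.8 log₁₀[(0.000389/3.7)^1.11 + 6.9/1.473e+06] = -1.8 log₁₀[3.84e-05 + 4.68e-06] = 7.858, so f = 0.01619.
Darcy-Weisbach: ΔP = f(L/D)(ρV²/2) = 0.01619·(220.1/0.3213)·(1163·6.979²/2) = 0.01619·685·2.832e+04 = 3.142e+05 Pa.
Head loss h_f = ΔP/(ρg) = 3.142e+05/(1163·9.81) = 27.54 m.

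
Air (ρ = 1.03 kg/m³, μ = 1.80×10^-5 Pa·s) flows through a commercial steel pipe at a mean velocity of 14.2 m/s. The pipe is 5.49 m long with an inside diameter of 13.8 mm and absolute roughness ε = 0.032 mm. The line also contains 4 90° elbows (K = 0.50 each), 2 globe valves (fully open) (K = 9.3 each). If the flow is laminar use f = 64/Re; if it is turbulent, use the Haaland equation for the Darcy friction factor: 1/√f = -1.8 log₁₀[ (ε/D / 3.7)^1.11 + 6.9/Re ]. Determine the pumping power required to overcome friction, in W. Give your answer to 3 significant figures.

P ≈ 7.46 W

Reynolds number Re = ρVD/μ = 1.03 · 14.2 · 0.0138 / 1.8e-05 = 1.121e+04.
Re > 4000 → turbulent. Relative roughness ε/D = 3.2e-05/0.0138 = 0.00232. Haaland: 1/√f = -1.8 log₁₀[(0.00232/3.7)^1.11 + 6.9/1.121e+04] = -1.8 log₁₀[0.000278 + 0.000615] = 5.488, so f = 0.03321.
Total minor-loss coefficient ΣK = 4·0.5 + 2·9.3 = 20.6.
ΔP = [f·L/D + ΣK]·(ρV²/2) = [0.03321·5.49/0.0138 + 20.6]·(1.03·14.2²/2) = [13.21 + 20.6]·103.8 = 3511 Pa.
Q = V·A = 14.2·0.0001496 = 0.002124 m³/s.
Pumping power P = QΔP = 0.002124·3511 = 7.457 W = 7.46 W.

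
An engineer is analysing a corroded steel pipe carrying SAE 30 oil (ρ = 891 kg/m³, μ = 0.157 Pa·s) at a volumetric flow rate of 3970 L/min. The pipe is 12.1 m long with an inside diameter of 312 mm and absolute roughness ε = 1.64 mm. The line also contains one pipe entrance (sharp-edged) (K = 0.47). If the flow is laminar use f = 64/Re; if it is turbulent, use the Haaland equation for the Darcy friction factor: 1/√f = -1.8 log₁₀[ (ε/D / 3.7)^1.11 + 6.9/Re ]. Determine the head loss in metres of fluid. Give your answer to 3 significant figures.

Q = 3970 L/min = 3970/60000 = 0.06617 m³/s.
Cross-sectional area A = πD²/4 = π(0.312)²/4 = 0.07645 m²; mean velocity V = Q/A = 0.06617/0.07645 = 0.8654 m/s.
Reynolds number Re = ρVD/μ = 891 · 0.8654 · 0.312 / 0.157 = 1532.
Re < 2300 → laminar flow, so f = 64/Re = 64/1532 = 0.04176 (the turbulent correlation is not needed).
Total minor-loss coefficient ΣK = 1·0.47 = 0.47.
ΔP = [f·L/D + ΣK]·(ρV²/2) = [0.04176·12.1/0.312 + 0.47]·(891·0.8654²/2) = [1.62 + 0.47]·333.7 = 697.3 Pa.
Head loss h_f = ΔP/(ρg) = 697.3/(891·9.81) = 0.0798 m.

h_f ≈ 0.0798 m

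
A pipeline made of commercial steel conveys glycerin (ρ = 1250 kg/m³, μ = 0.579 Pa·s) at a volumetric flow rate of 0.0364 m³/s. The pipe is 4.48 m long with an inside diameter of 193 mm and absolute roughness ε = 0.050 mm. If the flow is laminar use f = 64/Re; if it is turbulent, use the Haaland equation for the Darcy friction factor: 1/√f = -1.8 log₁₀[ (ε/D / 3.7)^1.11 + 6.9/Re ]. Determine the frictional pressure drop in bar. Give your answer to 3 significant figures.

Cross-sectional area A = πD²/4 = π(0.193)²/4 = 0.02926 m²; mean velocity V = Q/A = 0.0364/0.02926 = 1.244 m/s.
Reynolds number Re = ρVD/μ = 1250 · 1.244 · 0.193 / 0.579 = 518.4.
Re < 2300 → laminar flow, so f = 64/Re = 64/518.4 = 0.1235 (the turbulent correlation is not needed).
Darcy-Weisbach: ΔP = f(L/D)(ρV²/2) = 0.1235·(4.48/0.193)·(1250·1.244²/2) = 0.1235·23.21·967.6 = 2773 Pa.
ΔP = 2773 Pa = 0.0277 bar.

ΔP ≈ 0.0277 bar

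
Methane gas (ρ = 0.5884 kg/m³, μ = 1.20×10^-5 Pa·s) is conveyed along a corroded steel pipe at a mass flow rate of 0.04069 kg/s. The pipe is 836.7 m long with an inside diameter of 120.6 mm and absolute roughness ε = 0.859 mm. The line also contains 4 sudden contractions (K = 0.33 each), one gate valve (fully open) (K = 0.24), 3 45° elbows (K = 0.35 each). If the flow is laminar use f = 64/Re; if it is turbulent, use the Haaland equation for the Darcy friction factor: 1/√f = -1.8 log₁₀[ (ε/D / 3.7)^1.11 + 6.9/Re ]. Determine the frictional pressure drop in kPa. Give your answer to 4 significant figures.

A = πD²/4 = π(0.1206)²/4 = 0.01142 m²; mean velocity V = ṁ/(ρA) = 0.04069/(0.5884 · 0.01142) = 6.054 m/s.
Reynolds number Re = ρVD/μ = 0.5884 · 6.054 · 0.1206 / 1.2e-05 = 3.58e+04.
Re > 4000 → turbulent. Relative roughness ε/D = 0.000859/0.1206 = 0.00712. Haaland: 1/√f = -1.8 log₁₀[(0.00712/3.7)^1.11 + 6.9/3.58e+04] = -1.8 log₁₀[0.000968 + 0.000193] = 5.284, so f = 0.03582.
Total minor-loss coefficient ΣK = 4·0.33 + 1·0.24 + 3·0.35 = 2.61.
ΔP = [f·L/D + ΣK]·(ρV²/2) = [0.03582·836.7/0.1206 + 2.61]·(0.5884·6.054²/2) = [248.5 + 2.61]·10.78 = 2708 Pa.
ΔP = 2708 Pa = 2.708 kPa.

ΔP ≈ 2.708 kPa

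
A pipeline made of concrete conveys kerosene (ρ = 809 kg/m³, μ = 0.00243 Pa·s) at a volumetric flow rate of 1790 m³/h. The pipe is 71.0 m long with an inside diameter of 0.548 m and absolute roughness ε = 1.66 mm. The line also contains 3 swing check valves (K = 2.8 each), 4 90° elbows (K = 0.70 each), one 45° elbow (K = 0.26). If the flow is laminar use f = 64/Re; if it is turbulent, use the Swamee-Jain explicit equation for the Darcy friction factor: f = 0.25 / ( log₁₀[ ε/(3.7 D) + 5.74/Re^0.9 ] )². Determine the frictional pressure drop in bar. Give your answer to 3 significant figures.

Q = 1790 m³/h = 1790/3600 = 0.4972 m³/s.
Cross-sectional area A = πD²/4 = π(0.548)²/4 = 0.2359 m²; mean velocity V = Q/A = 0.4972/0.2359 = 2.108 m/s.
Reynolds number Re = ρVD/μ = 809 · 2.108 · 0.548 / 0.00243 = 3.846e+05.
Re > 4000 → turbulent. Relative roughness ε/D = 0.00166/0.548 = 0.00303. Swamee-Jain: f = 0.25/(log₁₀[0.00303/3.7 + 5.74/3.846e+05^0.9])² = 0.25/(log₁₀[0.000819 + 5.4e-05])² = 0.25/(-3.059)² = 0.02671.
Total minor-loss coefficient ΣK = 3·2.8 + 4·0.7 + 1·0.26 = 11.5.
ΔP = [f·L/D + ΣK]·(ρV²/2) = [0.02671·71/0.548 + 11.5]·(809·2.108²/2) = [3.461 + 11.5]·1798 = 2.682e+04 Pa.
ΔP = 2.682e+04 Pa = 0.268 bar.

ΔP ≈ 0.268 bar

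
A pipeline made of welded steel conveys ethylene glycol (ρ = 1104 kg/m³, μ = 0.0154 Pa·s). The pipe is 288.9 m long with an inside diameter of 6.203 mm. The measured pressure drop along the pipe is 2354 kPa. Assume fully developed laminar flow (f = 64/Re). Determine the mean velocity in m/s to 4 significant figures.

For laminar flow, f = 64/Re with Re = ρVD/μ, so Darcy-Weisbach reduces to ΔP = 32μLV/D². Solving for V: V = ΔP·D²/(32μL) = 2.354e+06·(0.006203)²/(32·0.0154·288.9) = 0.6362 m/s.
Check: Re = ρVD/μ = 1104·0.6362·0.006203/0.0154 = 282.9 < 2300, so the laminar assumption holds.

V ≈ 0.6362 m/s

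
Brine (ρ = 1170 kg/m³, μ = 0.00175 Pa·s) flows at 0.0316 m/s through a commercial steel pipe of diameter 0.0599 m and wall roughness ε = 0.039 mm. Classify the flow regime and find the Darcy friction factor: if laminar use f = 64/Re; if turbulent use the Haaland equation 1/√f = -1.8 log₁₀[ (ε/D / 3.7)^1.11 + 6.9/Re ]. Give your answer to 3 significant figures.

Re = ρVD/μ = 1170·0.0316·0.0599/0.00175 = 1265.
Re < 2300 → laminar, so f = 64/Re = 0.05057 (roughness is irrelevant in laminar flow).

f ≈ 0.0506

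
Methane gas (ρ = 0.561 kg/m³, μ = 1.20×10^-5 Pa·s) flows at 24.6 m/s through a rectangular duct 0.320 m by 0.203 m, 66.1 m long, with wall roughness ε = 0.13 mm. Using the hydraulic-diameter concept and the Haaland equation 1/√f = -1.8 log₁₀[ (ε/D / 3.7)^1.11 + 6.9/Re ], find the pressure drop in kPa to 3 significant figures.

Hydraulic diameter D_h = 4A/P = 4·(0.32·0.203)/(2·(0.32+0.203)) = 0.2598/1.046 = 0.2484 m.
Re = ρVD_h/μ = 0.561·24.6·0.2484/1.2e-05 = 2.857e+05.
ε/D_h = 0.00013/0.2484 = 0.000523; Haaland gives 1/√f = -1.8 log₁₀[5.33e-05+2.42e-05] = 7.399, so f = 0.01827.
ΔP = f(L/D_h)(ρV²/2) = 0.01827·66.1/0.2484·169.7 = 825 Pa.
ΔP = 0.825 kPa.

ΔP ≈ 0.825 kPa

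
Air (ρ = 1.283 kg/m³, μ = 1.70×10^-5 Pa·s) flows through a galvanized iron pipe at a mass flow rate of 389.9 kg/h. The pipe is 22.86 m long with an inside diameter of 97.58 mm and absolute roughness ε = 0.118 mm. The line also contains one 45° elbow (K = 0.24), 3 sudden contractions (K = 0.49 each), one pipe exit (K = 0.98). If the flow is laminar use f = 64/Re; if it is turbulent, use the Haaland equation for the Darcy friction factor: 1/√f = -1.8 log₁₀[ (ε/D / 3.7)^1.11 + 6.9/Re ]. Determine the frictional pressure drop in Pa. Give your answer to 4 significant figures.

ΔP ≈ 660.8 Pa

ṁ = 389.9 kg/h = 389.9/3600 = 0.1083 kg/s.
A = πD²/4 = π(0.09758)²/4 = 0.007478 m²; mean velocity V = ṁ/(ρA) = 0.1083/(1.283 · 0.007478) = 11.29 m/s.
Reynolds number Re = ρVD/μ = 1.283 · 11.29 · 0.09758 / 1.7e-05 = 8.313e+04.
Re > 4000 → turbulent. Relative roughness ε/D = 0.000118/0.09758 = 0.00121. Haaland: 1/√f = -1.8 log₁₀[(0.00121/3.7)^1.11 + 6.9/8.313e+04] = -1.8 log₁₀[0.000135 + 8.3e-05] = 6.59, so f = 0.02303.
Total minor-loss coefficient ΣK = 1·0.24 + 3·0.49 + 1·0.98 = 2.69.
ΔP = [f·L/D + ΣK]·(ρV²/2) = [0.02303·22.86/0.09758 + 2.69]·(1.283·11.29²/2) = [5.394 + 2.69]·81.74 = 660.8 Pa.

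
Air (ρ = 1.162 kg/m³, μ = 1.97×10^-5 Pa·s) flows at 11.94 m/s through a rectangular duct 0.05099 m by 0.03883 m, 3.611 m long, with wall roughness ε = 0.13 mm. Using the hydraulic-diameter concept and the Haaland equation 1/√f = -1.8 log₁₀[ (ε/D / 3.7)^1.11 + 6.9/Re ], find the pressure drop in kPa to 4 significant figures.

ΔP ≈ 0.2004 kPa

Hydraulic diameter D_h = 4A/P = 4·(0.05099·0.03883)/(2·(0.05099+0.03883)) = 0.00792/0.1796 = 0.04409 m.
Re = ρVD_h/μ = 1.162·11.94·0.04409/1.97e-05 = 3.105e+04.
ε/D_h = 0.00013/0.04409 = 0.00295; Haaland gives 1/√f = -1.8 log₁₀[0.000364+0.000222] = 5.818, so f = 0.02954.
ΔP = f(L/D_h)(ρV²/2) = 0.02954·3.611/0.04409·82.83 = 200.4 Pa.
ΔP = 0.2004 kPa.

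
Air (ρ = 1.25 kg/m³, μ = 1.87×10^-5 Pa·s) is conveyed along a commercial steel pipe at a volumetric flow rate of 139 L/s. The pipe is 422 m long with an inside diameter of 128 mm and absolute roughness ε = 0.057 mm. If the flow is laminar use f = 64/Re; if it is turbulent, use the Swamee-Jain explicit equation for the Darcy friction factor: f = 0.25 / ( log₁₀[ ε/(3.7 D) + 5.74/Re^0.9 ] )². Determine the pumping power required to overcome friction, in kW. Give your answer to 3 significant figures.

Q = 139 L/s = 139/1000 = 0.139 m³/s.
Cross-sectional area A = πD²/4 = π(0.128)²/4 = 0.01287 m²; mean velocity V = Q/A = 0.139/0.01287 = 10.8 m/s.
Reynolds number Re = ρVD/μ = 1.25 · 10.8 · 0.128 / 1.87e-05 = 9.242e+04.
Re > 4000 → turbulent. Relative roughness ε/D = 5.7e-05/0.128 = 0.000445. Swamee-Jain: f = 0.25/(log₁₀[0.000445/3.7 + 5.74/9.242e+04^0.9])² = 0.25/(log₁₀[0.00012 + 0.000195])² = 0.25/(-3.501)² = 0.02039.
Darcy-Weisbach: ΔP = f(L/D)(ρV²/2) = 0.02039·(422/0.128)·(1.25·10.8²/2) = 0.02039·3297·72.93 = 4903 Pa.
Pumping power P = QΔP = 0.139·4903 = 681.5 W = 0.681 kW.

P ≈ 0.681 kW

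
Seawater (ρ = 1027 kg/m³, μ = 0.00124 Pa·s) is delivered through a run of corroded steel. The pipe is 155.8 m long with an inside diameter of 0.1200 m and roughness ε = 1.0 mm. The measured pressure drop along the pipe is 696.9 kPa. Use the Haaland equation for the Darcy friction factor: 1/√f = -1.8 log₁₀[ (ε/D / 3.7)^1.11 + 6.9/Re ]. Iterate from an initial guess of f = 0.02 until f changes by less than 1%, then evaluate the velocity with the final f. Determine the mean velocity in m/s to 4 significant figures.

V ≈ 5.399 m/s

Rearranging Darcy-Weisbach: V = √(2·ΔP·D/(f·L·ρ)). With ε/D = 0.001/0.12 = 0.00833, iterate starting from f = 0.02:
  f = 0.02 → V = √(2·6.969e+05·0.12/(0.02·155.8·1027)) = 7.229 m/s; Re = ρVD/μ = 7.185e+05; f → 0.03583
  f = 0.03583 → V = 5.401 m/s; Re = 5.368e+05; f → 0.03586
Converged (Δf/f < 1%). With the final f = 0.03586: V = √(2·6.969e+05·0.12/(0.03586·155.8·1027)) = 5.399 m/s.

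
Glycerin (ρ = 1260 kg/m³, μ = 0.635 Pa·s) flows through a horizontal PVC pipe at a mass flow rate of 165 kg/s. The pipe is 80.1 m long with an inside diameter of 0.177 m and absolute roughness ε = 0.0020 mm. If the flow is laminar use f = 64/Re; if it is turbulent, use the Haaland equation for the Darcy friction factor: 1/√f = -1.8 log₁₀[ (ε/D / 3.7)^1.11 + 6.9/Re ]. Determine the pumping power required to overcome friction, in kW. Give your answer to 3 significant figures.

A = πD²/4 = π(0.177)²/4 = 0.02461 m²; mean velocity V = ṁ/(ρA) = 165/(1260 · 0.02461) = 5.322 m/s.
Reynolds number Re = ρVD/μ = 1260 · 5.322 · 0.177 / 0.635 = 1869.
Re < 2300 → laminar flow, so f = 64/Re = 64/1869 = 0.03424 (the turbulent correlation is not needed).
Darcy-Weisbach: ΔP = f(L/D)(ρV²/2) = 0.03424·(80.1/0.177)·(1260·5.322²/2) = 0.03424·452.5·1.784e+04 = 2.765e+05 Pa.
Q = ṁ/ρ = 165/1260 = 0.131 m³/s.
Pumping power P = QΔP = 0.131·2.765e+05 = 36210 W = 36.2 kW.

P ≈ 36.2 kW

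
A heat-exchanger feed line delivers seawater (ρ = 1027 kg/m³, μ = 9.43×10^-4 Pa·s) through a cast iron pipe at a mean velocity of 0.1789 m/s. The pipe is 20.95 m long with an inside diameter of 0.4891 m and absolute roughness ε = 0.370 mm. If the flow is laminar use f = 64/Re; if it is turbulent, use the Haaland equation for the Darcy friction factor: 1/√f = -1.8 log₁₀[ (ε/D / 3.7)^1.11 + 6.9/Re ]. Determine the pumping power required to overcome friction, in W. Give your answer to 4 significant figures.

P ≈ 0.5015 W

Reynolds number Re = ρVD/μ = 1027 · 0.1789 · 0.4891 / 0.000943 = 9.529e+04.
Re > 4000 → turbulent. Relative roughness ε/D = 0.00037/0.4891 = 0.000756. Haaland: 1/√f = -1.8 log₁₀[(0.000756/3.7)^1.11 + 6.9/9.529e+04] = -1.8 log₁₀[8.03e-05 + 7.24e-05] = 6.869, so f = 0.02119.
Darcy-Weisbach: ΔP = f(L/D)(ρV²/2) = 0.02119·(20.95/0.4891)·(1027·0.1789²/2) = 0.02119·42.83·16.43 = 14.92 Pa.
Q = V·A = 0.1789·0.1879 = 0.03361 m³/s.
Pumping power P = QΔP = 0.03361·14.92 = 0.50148 W = 0.5015 W.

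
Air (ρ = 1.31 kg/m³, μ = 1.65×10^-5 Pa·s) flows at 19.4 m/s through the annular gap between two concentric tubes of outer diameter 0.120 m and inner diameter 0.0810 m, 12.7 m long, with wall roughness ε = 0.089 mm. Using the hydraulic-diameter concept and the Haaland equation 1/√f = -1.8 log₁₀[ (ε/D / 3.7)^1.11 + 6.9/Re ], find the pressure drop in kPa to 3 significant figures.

Hydraulic diameter D_h = 4A/P = D_o - D_i = 0.12 - 0.081 = 0.039 m.
Re = ρVD_h/μ = 1.31·19.4·0.039/1.65e-05 = 6.007e+04.
ε/D_h = 8.9e-05/0.039 = 0.00228; Haaland gives 1/√f = -1.8 log₁₀[0.000274+0.000115] = 6.139, so f = 0.02653.
ΔP = f(L/D_h)(ρV²/2) = 0.02653·12.7/0.039·246.5 = 2130 Pa.
ΔP = 2.13 kPa.

ΔP ≈ 2.13 kPa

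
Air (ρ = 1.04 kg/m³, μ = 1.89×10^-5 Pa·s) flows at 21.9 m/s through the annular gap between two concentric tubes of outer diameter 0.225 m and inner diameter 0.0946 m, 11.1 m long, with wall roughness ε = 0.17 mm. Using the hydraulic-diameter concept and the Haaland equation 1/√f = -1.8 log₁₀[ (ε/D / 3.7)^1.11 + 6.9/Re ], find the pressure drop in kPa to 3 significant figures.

Hydraulic diameter D_h = 4A/P = D_o - D_i = 0.225 - 0.0946 = 0.1304 m.
Re = ρVD_h/μ = 1.04·21.9·0.1304/1.89e-05 = 1.571e+05.
ε/D_h = 0.00017/0.1304 = 0.0013; Haaland gives 1/√f = -1.8 log₁₀[0.000147+4.39e-05] = 6.695, so f = 0.02231.
ΔP = f(L/D_h)(ρV²/2) = 0.02231·11.1/0.1304·249.4 = 473.7 Pa.
ΔP = 0.474 kPa.

ΔP ≈ 0.474 kPa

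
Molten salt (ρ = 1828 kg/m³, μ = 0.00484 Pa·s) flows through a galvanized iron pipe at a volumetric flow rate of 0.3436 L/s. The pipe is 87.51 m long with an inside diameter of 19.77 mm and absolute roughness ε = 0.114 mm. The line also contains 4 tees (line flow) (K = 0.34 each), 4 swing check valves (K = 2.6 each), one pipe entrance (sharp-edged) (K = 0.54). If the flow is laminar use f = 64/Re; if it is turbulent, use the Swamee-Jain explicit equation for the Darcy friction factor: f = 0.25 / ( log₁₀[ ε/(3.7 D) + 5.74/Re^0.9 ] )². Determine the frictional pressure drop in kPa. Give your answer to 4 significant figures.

ΔP ≈ 218.8 kPa

Q = 0.3436 L/s = 0.3436/1000 = 0.0003436 m³/s.
Cross-sectional area A = πD²/4 = π(0.01977)²/4 = 0.000307 m²; mean velocity V = Q/A = 0.0003436/0.000307 = 1.119 m/s.
Reynolds number Re = ρVD/μ = 1828 · 1.119 · 0.01977 / 0.00484 = 8358.
Re > 4000 → turbulent. Relative roughness ε/D = 0.000114/0.01977 = 0.00577. Swamee-Jain: f = 0.25/(log₁₀[0.00577/3.7 + 5.74/8358^0.9])² = 0.25/(log₁₀[0.00156 + 0.00169])² = 0.25/(-2.488)² = 0.0404.
Total minor-loss coefficient ΣK = 4·0.34 + 4·2.6 + 1·0.54 = 12.3.
ΔP = [f·L/D + ΣK]·(ρV²/2) = [0.0404·87.51/0.01977 + 12.3]·(1828·1.119²/2) = [178.8 + 12.3]·1145 = 2.188e+05 Pa.
ΔP = 2.188e+05 Pa = 218.8 kPa.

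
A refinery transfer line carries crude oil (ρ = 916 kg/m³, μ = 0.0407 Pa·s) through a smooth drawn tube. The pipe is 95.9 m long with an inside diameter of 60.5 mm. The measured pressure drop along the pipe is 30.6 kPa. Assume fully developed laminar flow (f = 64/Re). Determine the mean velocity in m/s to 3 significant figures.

V ≈ 0.897 m/s

For laminar flow, f = 64/Re with Re = ρVD/μ, so Darcy-Weisbach reduces to ΔP = 32μLV/D². Solving for V: V = ΔP·D²/(32μL) = 3.06e+04·(0.0605)²/(32·0.0407·95.9) = 0.8967 m/s.
Check: Re = ρVD/μ = 916·0.8967·0.0605/0.0407 = 1221 < 2300, so the laminar assumption holds.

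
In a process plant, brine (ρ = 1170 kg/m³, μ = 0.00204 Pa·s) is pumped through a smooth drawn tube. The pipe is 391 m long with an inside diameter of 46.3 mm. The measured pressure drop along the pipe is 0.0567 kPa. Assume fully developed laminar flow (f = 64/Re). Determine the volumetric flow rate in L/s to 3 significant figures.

For laminar flow, f = 64/Re with Re = ρVD/μ, so Darcy-Weisbach reduces to ΔP = 32μLV/D². Solving for V: V = ΔP·D²/(32μL) = 56.7·(0.0463)²/(32·0.00204·391) = 0.004762 m/s.
Check: Re = ρVD/μ = 1170·0.004762·0.0463/0.00204 = 126.5 < 2300, so the laminar assumption holds.
Q = V·A = 0.004762·(π/4·0.0463²) = 8.018e-06 m³/s = 0.00802 L/s.

Q ≈ 0.00802 L/s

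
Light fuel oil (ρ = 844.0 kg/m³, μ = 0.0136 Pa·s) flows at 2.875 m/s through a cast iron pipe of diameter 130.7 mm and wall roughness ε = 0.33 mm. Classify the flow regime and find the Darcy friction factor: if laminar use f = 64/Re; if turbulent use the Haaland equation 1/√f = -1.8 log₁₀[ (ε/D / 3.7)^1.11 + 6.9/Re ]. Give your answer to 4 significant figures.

Re = ρVD/μ = 844·2.875·0.1307/0.0136 = 2.332e+04.
Re > 4000 → turbulent. ε/D = 0.00033/0.1307 = 0.00252; Haaland: 1/√f = -1.8 log₁₀[0.000306 + 0.000296] = 5.797, so f = 0.02976.

f ≈ 0.02976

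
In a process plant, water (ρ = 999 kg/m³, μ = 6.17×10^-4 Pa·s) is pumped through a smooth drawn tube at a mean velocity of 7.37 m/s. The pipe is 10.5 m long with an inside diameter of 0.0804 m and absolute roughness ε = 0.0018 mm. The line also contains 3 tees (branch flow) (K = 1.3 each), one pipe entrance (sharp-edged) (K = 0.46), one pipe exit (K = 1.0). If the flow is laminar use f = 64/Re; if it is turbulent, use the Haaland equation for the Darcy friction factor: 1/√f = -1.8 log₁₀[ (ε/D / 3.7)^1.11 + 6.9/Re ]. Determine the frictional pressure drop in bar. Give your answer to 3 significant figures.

Reynolds number Re = ρVD/μ = 999 · 7.37 · 0.0804 / 0.000617 = 9.594e+05.
Re > 4000 → turbulent. Relative roughness ε/D = 1.8e-06/0.0804 = 2.24e-05. Haaland: 1/√f = -1.8 log₁₀[(2.24e-05/3.7)^1.11 + 6.9/9.594e+05] = -1.8 log₁₀[1.61e-06 + 7.19e-06] = 9.099, so f = 0.01208.
Total minor-loss coefficient ΣK = 3·1.3 + 1·0.46 + 1·1 = 5.36.
ΔP = [f·L/D + ΣK]·(ρV²/2) = [0.01208·10.5/0.0804 + 5.36]·(999·7.37²/2) = [1.577 + 5.36]·2.713e+04 = 1.882e+05 Pa.
ΔP = 1.882e+05 Pa = 1.88 bar.

ΔP ≈ 1.88 bar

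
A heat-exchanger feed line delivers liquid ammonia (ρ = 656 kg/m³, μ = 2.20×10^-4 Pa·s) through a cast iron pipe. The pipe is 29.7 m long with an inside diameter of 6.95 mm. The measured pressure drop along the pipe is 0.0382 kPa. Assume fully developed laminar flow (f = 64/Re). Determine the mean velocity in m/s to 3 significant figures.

V ≈ 0.00882 m/s

For laminar flow, f = 64/Re with Re = ρVD/μ, so Darcy-Weisbach reduces to ΔP = 32μLV/D². Solving for V: V = ΔP·D²/(32μL) = 38.2·(0.00695)²/(32·0.00022·29.7) = 0.008825 m/s.
Check: Re = ρVD/μ = 656·0.008825·0.00695/0.00022 = 182.9 < 2300, so the laminar assumption holds.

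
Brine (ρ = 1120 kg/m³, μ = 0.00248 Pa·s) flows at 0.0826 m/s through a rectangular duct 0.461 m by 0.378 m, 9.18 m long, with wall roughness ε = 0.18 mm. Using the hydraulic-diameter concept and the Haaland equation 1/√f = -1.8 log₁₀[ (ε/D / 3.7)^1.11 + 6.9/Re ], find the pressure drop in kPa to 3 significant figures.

ΔP ≈ 0.00238 kPa

Hydraulic diameter D_h = 4A/P = 4·(0.461·0.378)/(2·(0.461+0.378)) = 0.697/1.678 = 0.4154 m.
Re = ρVD_h/μ = 1120·0.0826·0.4154/0.00248 = 1.55e+04.
ε/D_h = 0.00018/0.4154 = 0.000433; Haaland gives 1/√f = -1.8 log₁₀[4.33e-05+0.000445] = 5.96, so f = 0.02815.
ΔP = f(L/D_h)(ρV²/2) = 0.02815·9.18/0.4154·3.821 = 2.377 Pa.
ΔP = 0.00238 kPa.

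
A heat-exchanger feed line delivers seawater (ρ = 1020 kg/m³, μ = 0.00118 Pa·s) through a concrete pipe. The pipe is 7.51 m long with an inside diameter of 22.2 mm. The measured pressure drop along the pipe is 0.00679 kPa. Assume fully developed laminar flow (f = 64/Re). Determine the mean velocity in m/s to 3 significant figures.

For laminar flow, f = 64/Re with Re = ρVD/μ, so Darcy-Weisbach reduces to ΔP = 32μLV/D². Solving for V: V = ΔP·D²/(32μL) = 6.79·(0.0222)²/(32·0.00118·7.51) = 0.0118 m/s.
Check: Re = ρVD/μ = 1020·0.0118·0.0222/0.00118 = 226.5 < 2300, so the laminar assumption holds.

V ≈ 0.0118 m/s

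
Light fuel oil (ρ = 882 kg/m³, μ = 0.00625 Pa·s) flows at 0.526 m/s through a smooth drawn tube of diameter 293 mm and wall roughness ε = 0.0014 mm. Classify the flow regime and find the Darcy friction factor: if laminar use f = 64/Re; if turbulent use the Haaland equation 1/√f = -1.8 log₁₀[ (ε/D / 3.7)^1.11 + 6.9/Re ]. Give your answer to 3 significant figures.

f ≈ 0.0252

Re = ρVD/μ = 882·0.526·0.293/0.00625 = 2.175e+04.
Re > 4000 → turbulent. ε/D = 1.4e-06/0.293 = 4.78e-06; Haaland: 1/√f = -1.8 log₁₀[2.91e-07 + 0.000317] = 6.297, so f = 0.02522.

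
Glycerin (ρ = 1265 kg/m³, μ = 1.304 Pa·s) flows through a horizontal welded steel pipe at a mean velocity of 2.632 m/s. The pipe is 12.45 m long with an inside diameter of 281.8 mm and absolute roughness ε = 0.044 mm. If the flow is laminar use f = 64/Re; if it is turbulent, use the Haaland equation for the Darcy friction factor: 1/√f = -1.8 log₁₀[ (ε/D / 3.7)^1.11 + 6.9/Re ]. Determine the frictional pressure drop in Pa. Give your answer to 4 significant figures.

ΔP ≈ 17220 Pa

Reynolds number Re = ρVD/μ = 1265 · 2.632 · 0.2818 / 1.3 = 719.5.
Re < 2300 → laminar flow, so f = 64/Re = 64/719.5 = 0.08895 (the turbulent correlation is not needed).
Darcy-Weisbach: ΔP = f(L/D)(ρV²/2) = 0.08895·(12.45/0.2818)·(1265·2.632²/2) = 0.08895·44.18·4382 = 1.722e+04 Pa.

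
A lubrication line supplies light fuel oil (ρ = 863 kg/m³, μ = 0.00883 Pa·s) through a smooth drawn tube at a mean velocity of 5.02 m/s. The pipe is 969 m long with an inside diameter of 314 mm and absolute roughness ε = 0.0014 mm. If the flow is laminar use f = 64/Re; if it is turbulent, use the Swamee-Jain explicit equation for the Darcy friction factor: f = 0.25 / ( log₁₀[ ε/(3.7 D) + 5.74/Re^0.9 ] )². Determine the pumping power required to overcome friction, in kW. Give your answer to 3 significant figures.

P ≈ 214 kW

Reynolds number Re = ρVD/μ = 863 · 5.02 · 0.314 / 0.00883 = 1.541e+05.
Re > 4000 → turbulent. Relative roughness ε/D = 1.4e-06/0.314 = 4.46e-06. Swamee-Jain: f = 0.25/(log₁₀[4.46e-06/3.7 + 5.74/1.541e+05^0.9])² = 0.25/(log₁₀[1.21e-06 + 0.000123])² = 0.25/(-3.906)² = 0.01639.
Darcy-Weisbach: ΔP = f(L/D)(ρV²/2) = 0.01639·(969/0.314)·(863·5.02²/2) = 0.01639·3086·1.087e+04 = 5.499e+05 Pa.
Q = V·A = 5.02·0.07744 = 0.3887 m³/s.
Pumping power P = QΔP = 0.3887·5.499e+05 = 213800 W = 214 kW.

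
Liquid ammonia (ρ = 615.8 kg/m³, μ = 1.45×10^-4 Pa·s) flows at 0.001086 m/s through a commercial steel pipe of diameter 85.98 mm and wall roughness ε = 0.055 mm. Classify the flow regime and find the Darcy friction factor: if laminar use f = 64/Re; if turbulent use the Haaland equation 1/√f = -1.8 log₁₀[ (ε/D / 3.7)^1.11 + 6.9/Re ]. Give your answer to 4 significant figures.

Re = ρVD/μ = 615.8·0.001086·0.08598/0.000145 = 396.6.
Re < 2300 → laminar, so f = 64/Re = 0.1614 (roughness is irrelevant in laminar flow).

f ≈ 0.1614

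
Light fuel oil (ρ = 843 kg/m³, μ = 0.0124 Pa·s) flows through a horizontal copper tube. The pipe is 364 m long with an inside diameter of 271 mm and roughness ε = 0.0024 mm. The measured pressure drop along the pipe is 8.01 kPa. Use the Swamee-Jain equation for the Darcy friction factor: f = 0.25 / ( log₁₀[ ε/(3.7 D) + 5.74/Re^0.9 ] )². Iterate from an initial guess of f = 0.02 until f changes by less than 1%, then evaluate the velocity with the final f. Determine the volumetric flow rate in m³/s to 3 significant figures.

Q ≈ 0.0403 m³/s

Rearranging Darcy-Weisbach: V = √(2·ΔP·D/(f·L·ρ)). With ε/D = 2.4e-06/0.271 = 8.86e-06, iterate starting from f = 0.02:
  f = 0.02 → V = √(2·8010·0.271/(0.02·364·843)) = 0.8411 m/s; Re = ρVD/μ = 1.55e+04; f → 0.02757
  f = 0.02757 → V = 0.7163 m/s; Re = 1.32e+04; f → 0.02875
  f = 0.02875 → V = 0.7015 m/s; Re = 1.292e+04; f → 0.02891
Converged (Δf/f < 1%). With the final f = 0.02891: V = √(2·8010·0.271/(0.02891·364·843)) = 0.6995 m/s.
Q = V·A = 0.6995·(π/4·0.271²) = 0.04035 m³/s = 0.0403 m³/s.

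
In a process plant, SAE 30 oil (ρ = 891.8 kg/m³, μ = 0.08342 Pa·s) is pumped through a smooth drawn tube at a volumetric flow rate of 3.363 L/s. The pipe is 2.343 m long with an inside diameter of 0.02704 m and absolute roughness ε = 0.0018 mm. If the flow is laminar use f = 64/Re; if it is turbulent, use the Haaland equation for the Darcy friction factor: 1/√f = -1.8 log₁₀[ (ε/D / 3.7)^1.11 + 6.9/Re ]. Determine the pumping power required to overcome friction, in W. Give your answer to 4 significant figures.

P ≈ 168.5 W

Q = 3.363 L/s = 3.363/1000 = 0.003363 m³/s.
Cross-sectional area A = πD²/4 = π(0.02704)²/4 = 0.0005743 m²; mean velocity V = Q/A = 0.003363/0.0005743 = 5.856 m/s.
Reynolds number Re = ρVD/μ = 891.8 · 5.856 · 0.02704 / 0.0834 = 1693.
Re < 2300 → laminar flow, so f = 64/Re = 64/1693 = 0.03781 (the turbulent correlation is not needed).
Darcy-Weisbach: ΔP = f(L/D)(ρV²/2) = 0.03781·(2.343/0.02704)·(891.8·5.856²/2) = 0.03781·86.65·1.529e+04 = 5.01e+04 Pa.
Pumping power P = QΔP = 0.003363·5.01e+04 = 168.47 W = 168.5 W.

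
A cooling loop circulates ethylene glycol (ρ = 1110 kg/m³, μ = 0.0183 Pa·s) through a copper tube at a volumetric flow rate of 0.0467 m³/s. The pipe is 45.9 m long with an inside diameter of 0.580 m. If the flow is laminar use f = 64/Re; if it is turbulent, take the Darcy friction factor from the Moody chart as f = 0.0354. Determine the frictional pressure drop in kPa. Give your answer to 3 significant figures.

ΔP ≈ 0.0486 kPa

Cross-sectional area A = πD²/4 = π(0.58)²/4 = 0.2642 m²; mean velocity V = Q/A = 0.0467/0.2642 = 0.1768 m/s.
Reynolds number Re = ρVD/μ = 1110 · 0.1768 · 0.58 / 0.0183 = 6218.
Re > 4000 → turbulent; use the Moody-chart value f = 0.0354.
Darcy-Weisbach: ΔP = f(L/D)(ρV²/2) = 0.0354·(45.9/0.58)·(1110·0.1768²/2) = 0.0354·79.14·17.34 = 48.58 Pa.
ΔP = 48.58 Pa = 0.0486 kPa.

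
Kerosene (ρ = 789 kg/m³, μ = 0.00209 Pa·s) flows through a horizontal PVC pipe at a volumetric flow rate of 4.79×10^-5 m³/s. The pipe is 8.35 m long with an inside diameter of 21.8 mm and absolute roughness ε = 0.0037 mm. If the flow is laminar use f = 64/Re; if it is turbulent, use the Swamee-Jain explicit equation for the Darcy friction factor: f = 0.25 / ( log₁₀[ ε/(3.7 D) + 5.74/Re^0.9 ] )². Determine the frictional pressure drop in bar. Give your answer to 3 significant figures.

Cross-sectional area A = πD²/4 = π(0.0218)²/4 = 0.0003733 m²; mean velocity V = Q/A = 4.79e-05/0.0003733 = 0.1283 m/s.
Reynolds number Re = ρVD/μ = 789 · 0.1283 · 0.0218 / 0.00209 = 1056.
Re < 2300 → laminar flow, so f = 64/Re = 64/1056 = 0.0606 (the turbulent correlation is not needed).
Darcy-Weisbach: ΔP = f(L/D)(ρV²/2) = 0.0606·(8.35/0.0218)·(789·0.1283²/2) = 0.0606·383·6.497 = 150.8 Pa.
ΔP = 150.8 Pa = 0.00151 bar.

ΔP ≈ 0.00151 bar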